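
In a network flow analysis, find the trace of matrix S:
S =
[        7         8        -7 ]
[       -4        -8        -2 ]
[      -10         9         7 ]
tr(S) = 7 - 8 + 7 = 6

The trace of a square matrix is the sum of its diagonal entries.
Diagonal entries of S: S[0][0] = 7, S[1][1] = -8, S[2][2] = 7.
tr(S) = 7 - 8 + 7 = 6.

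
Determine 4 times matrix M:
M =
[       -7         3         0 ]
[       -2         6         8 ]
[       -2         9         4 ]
4M =
[      -28        12         0 ]
[       -8        24        32 ]
[       -8        36        16 ]

Scalar multiplication is elementwise: (4M)[i][j] = 4 * M[i][j].
  (4M)[0][0] = 4 * (-7) = -28
  (4M)[0][1] = 4 * (3) = 12
  (4M)[0][2] = 4 * (0) = 0
  (4M)[1][0] = 4 * (-2) = -8
  (4M)[1][1] = 4 * (6) = 24
  (4M)[1][2] = 4 * (8) = 32
  (4M)[2][0] = 4 * (-2) = -8
  (4M)[2][1] = 4 * (9) = 36
  (4M)[2][2] = 4 * (4) = 16
4M =
[      -28        12         0 ]
[       -8        24        32 ]
[       -8        36        16 ]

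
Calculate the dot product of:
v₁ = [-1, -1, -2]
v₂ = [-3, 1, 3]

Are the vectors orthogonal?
-4, No

The dot product is the sum of products of corresponding components.
v₁·v₂ = (-1)*(-3) + (-1)*(1) + (-2)*(3) = 3 - 1 - 6 = -4.
Two vectors are orthogonal iff their dot product is 0; here the dot product is -4, so the vectors are not orthogonal.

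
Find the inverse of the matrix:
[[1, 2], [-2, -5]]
[[5, 2], [-2, -1]]

For [[a,b],[c,d]], inverse = (1/det)·[[d,-b],[-c,a]]
det = 1·-5 - 2·-2 = -1
Inverse = (1/-1)·[[-5, -2], [2, 1]]
        = [[5, 2], [-2, -1]]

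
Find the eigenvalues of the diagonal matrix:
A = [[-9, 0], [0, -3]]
λ₁ = -9, λ₂ = -3

The characteristic polynomial of A is det(A - λI) = (-9 - λ)(-3 - λ) = 0.
The roots are λ = -9 and λ = -3, so the eigenvalues are the diagonal entries.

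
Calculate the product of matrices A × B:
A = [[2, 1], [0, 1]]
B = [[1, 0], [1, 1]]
[[3, 1], [1, 1]]

Matrix multiplication:
C[0][0] = 2×1 + 1×1 = 3
C[0][1] = 2×0 + 1×1 = 1
C[1][0] = 0×1 + 1×1 = 1
C[1][1] = 0×0 + 1×1 = 1
Result: [[3, 1], [1, 1]]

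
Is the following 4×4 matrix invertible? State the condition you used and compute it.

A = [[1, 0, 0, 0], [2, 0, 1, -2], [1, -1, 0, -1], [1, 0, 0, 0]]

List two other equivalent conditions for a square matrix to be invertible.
No, not invertible; det(A) = 0 (two rows are equal, so the rows are linearly dependent). Equivalent conditions (failing for this A): rank(A) < 4; Ax = 0 has non-trivial solutions; 0 is an eigenvalue; the columns are linearly dependent.

To check invertibility, compute det(A).
In this matrix, row 0 and the last row are identical, so one row is a scalar multiple of another and the rows are linearly dependent.
A matrix with linearly dependent rows has det = 0 and is not invertible.
Equivalent failed conditions:
- rank(A) < 4.
- Ax = 0 has non-trivial solutions.
- 0 is an eigenvalue.
- The columns are linearly dependent.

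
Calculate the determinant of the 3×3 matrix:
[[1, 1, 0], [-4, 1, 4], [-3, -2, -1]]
-9

Expansion along first row:
det = 1·det([[1,4],[-2,-1]]) - 1·det([[-4,4],[-3,-1]]) + 0·det([[-4,1],[-3,-2]])
    = 1·(1·-1 - 4·-2) - 1·(-4·-1 - 4·-3) + 0·(-4·-2 - 1·-3)
    = 1·7 - 1·16 + 0·11
    = 7 + -16 + 0 = -9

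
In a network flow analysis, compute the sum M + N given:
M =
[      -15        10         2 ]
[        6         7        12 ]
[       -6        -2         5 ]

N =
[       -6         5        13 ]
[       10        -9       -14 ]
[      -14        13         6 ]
M + N =
[      -21        15        15 ]
[       16        -2        -2 ]
[      -20        11        11 ]

Matrix addition is elementwise: (M+N)[i][j] = M[i][j] + N[i][j].
  (M+N)[0][0] = (-15) + (-6) = -21
  (M+N)[0][1] = (10) + (5) = 15
  (M+N)[0][2] = (2) + (13) = 15
  (M+N)[1][0] = (6) + (10) = 16
  (M+N)[1][1] = (7) + (-9) = -2
  (M+N)[1][2] = (12) + (-14) = -2
  (M+N)[2][0] = (-6) + (-14) = -20
  (M+N)[2][1] = (-2) + (13) = 11
  (M+N)[2][2] = (5) + (6) = 11
M + N =
[      -21        15        15 ]
[       16        -2        -2 ]
[      -20        11        11 ]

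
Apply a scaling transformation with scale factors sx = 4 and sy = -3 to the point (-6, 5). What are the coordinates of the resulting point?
(-24, -15)

Scaling matrix:
[[4, 0], [0, -3]]
Result: (-6 × 4, 5 × -3) = (-24, -15)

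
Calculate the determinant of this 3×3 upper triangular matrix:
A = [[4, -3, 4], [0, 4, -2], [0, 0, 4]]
64

The determinant of a triangular matrix is the product of its diagonal entries (the off-diagonal entries above the diagonal do not affect it).
det(A) = (4) * (4) * (4) = 64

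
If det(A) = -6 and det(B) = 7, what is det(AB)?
-42

Use the multiplicative property of determinants: det(AB) = det(A)*det(B).
det(AB) = (-6)*(7) = -42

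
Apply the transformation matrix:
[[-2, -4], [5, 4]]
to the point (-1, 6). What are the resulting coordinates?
(-22, 19)

Matrix multiplication:
[[-2, -4], [5, 4]] × [-1, 6]ᵀ
= [-2×-1 + -4×6, 5×-1 + 4×6]ᵀ
= [-22.0000, 19.0000]ᵀ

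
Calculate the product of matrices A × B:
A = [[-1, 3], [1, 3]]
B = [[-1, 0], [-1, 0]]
[[-2, 0], [-4, 0]]

Matrix multiplication:
C[0][0] = -1×-1 + 3×-1 = -2
C[0][1] = -1×0 + 3×0 = 0
C[1][0] = 1×-1 + 3×-1 = -4
C[1][1] = 1×0 + 3×0 = 0
Result: [[-2, 0], [-4, 0]]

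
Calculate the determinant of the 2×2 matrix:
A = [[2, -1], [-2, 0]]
-2

For A = [[a, b], [c, d]], det(A) = a*d - b*c.
det(A) = (2)*(0) - (-1)*(-2) = 0 - 2 = -2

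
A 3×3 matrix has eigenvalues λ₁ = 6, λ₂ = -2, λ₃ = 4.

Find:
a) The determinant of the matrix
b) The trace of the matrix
det = -48, trace = 8

Two standard eigenvalue identities:
- det(A) equals the product of the eigenvalues (counted with multiplicity).
- trace(A) equals the sum of the eigenvalues.
det(A) = (6)*(-2)*(4) = -48.
trace(A) = 6 - 2 + 4 = 8.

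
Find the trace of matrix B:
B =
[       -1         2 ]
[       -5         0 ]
tr(B) = -1 + 0 = -1

The trace of a square matrix is the sum of its diagonal entries.
Diagonal entries of B: B[0][0] = -1, B[1][1] = 0.
tr(B) = -1 + 0 = -1.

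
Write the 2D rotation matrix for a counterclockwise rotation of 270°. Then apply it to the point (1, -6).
R = [[0, 1], [-1, 0]]; R·(1, -6) = (-6, -1)

Rotation matrix formula: R(θ) = [[cos θ, -sin θ], [sin θ, cos θ]]
For θ = 270°:
cos(270°) = 0
sin(270°) = -1
R = [[0, 1], [-1, 0]]
Apply to (1, -6): [0·1 + (1)·-6, -1·1 + 0·-6] = (-6, -1)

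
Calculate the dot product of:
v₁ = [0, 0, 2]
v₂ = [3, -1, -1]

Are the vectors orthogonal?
-2, No

The dot product is the sum of products of corresponding components.
v₁·v₂ = (0)*(3) + (0)*(-1) + (2)*(-1) = 0 + 0 - 2 = -2.
Two vectors are orthogonal iff their dot product is 0; here the dot product is -2, so the vectors are not orthogonal.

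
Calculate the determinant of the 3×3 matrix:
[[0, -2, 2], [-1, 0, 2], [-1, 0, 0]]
4

Expansion along first row:
det = 0·det([[0,2],[0,0]]) - -2·det([[-1,2],[-1,0]]) + 2·det([[-1,0],[-1,0]])
    = 0·(0·0 - 2·0) - -2·(-1·0 - 2·-1) + 2·(-1·0 - 0·-1)
    = 0·0 - -2·2 + 2·0
    = 0 + 4 + 0 = 4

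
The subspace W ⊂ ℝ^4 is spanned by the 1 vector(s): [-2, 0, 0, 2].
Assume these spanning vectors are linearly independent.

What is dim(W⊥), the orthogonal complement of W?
dim(W⊥) = 3

For any subspace W of ℝ^n, dim(W) + dim(W⊥) = n (the whole-space dimension).
Here the given 1 vectors are linearly independent, so dim(W) = 1.
Thus dim(W⊥) = n - dim(W) = 4 - 1 = 3.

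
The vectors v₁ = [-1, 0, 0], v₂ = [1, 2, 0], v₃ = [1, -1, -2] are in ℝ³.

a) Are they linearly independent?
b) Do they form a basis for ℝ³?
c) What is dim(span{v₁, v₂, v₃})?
Yes independent, yes basis, dim = 3

Stack v₁, v₂, v₃ as rows of a 3×3 matrix.
[[-1, 0, 0]; [1, 2, 0]; [1, -1, -2]] is already lower triangular with nonzero diagonal entries (-1, 2, -2), so its determinant is the product of the diagonal entries, det = (-1)·(2)·(-2) = 4 ≠ 0, and the rows are linearly independent.
Three linearly independent vectors in ℝ³ form a basis for ℝ³, so dim(span{v₁,v₂,v₃}) = 3.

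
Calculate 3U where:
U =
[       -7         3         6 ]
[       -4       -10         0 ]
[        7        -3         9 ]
3U =
[      -21         9        18 ]
[      -12       -30         0 ]
[       21        -9        27 ]

Scalar multiplication is elementwise: (3U)[i][j] = 3 * U[i][j].
  (3U)[0][0] = 3 * (-7) = -21
  (3U)[0][1] = 3 * (3) = 9
  (3U)[0][2] = 3 * (6) = 18
  (3U)[1][0] = 3 * (-4) = -12
  (3U)[1][1] = 3 * (-10) = -30
  (3U)[1][2] = 3 * (0) = 0
  (3U)[2][0] = 3 * (7) = 21
  (3U)[2][1] = 3 * (-3) = -9
  (3U)[2][2] = 3 * (9) = 27
3U =
[      -21         9        18 ]
[      -12       -30         0 ]
[       21        -9        27 ]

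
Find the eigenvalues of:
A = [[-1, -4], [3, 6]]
λ = 2, 3

Solve det(A - λI) = 0. For a 2×2 matrix this is λ² - (trace)λ + det = 0.
trace(A) = -1 + 6 = 5.
det(A) = (-1)*(6) - (-4)*(3) = -6 + 12 = 6.
Characteristic equation: λ² - (5)λ + (6) = 0.
Discriminant: (5)² - 4*(6) = 25 - 24 = 1.
Roots: λ = (5 ± √1) / 2 = 2, 3.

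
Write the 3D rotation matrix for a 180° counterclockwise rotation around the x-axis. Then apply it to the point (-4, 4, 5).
R = [[1, 0, 0], [0, -1, 0], [0, 0, -1]]; R·(-4, 4, 5) = (-4, -4, -5)

Rotation matrix for 180° around x-axis:
cos(180°) = -1, sin(180°) = 0
R = [[1, 0, 0], [0, -1, 0], [0, 0, -1]]
Apply to (-4, 4, 5): R·[-4, 4, 5]ᵀ = (-4, -4, -5)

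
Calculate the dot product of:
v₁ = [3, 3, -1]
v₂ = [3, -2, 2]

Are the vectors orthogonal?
1, No

The dot product is the sum of products of corresponding components.
v₁·v₂ = (3)*(3) + (3)*(-2) + (-1)*(2) = 9 - 6 - 2 = 1.
Two vectors are orthogonal iff their dot product is 0; here the dot product is 1, so the vectors are not orthogonal.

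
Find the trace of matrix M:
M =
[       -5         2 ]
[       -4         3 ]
tr(M) = -5 + 3 = -2

The trace of a square matrix is the sum of its diagonal entries.
Diagonal entries of M: M[0][0] = -5, M[1][1] = 3.
tr(M) = -5 + 3 = -2.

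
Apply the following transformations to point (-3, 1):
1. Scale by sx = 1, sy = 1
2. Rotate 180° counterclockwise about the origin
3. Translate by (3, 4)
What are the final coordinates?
(6, 3)

Step 1: Scale → (-3, 1)
Step 2: Rotate 180° → (3, -1)
Step 3: Translate → (6, 3)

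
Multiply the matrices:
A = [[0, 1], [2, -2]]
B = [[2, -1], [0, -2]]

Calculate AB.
[[0, -2], [4, 2]]

Each entry (i,j) of AB = sum over k of A[i][k]*B[k][j].
(AB)[0][0] = (0)*(2) + (1)*(0) = 0
(AB)[0][1] = (0)*(-1) + (1)*(-2) = -2
(AB)[1][0] = (2)*(2) + (-2)*(0) = 4
(AB)[1][1] = (2)*(-1) + (-2)*(-2) = 2
AB = [[0, -2], [4, 2]]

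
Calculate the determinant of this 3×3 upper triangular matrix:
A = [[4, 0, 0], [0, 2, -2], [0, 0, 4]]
32

The determinant of a triangular matrix is the product of its diagonal entries (the off-diagonal entries above the diagonal do not affect it).
det(A) = (4) * (2) * (4) = 32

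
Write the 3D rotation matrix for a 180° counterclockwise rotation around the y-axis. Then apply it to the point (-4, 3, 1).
R = [[-1, 0, 0], [0, 1, 0], [0, 0, -1]]; R·(-4, 3, 1) = (4, 3, -1)

Rotation matrix for 180° around y-axis:
cos(180°) = -1, sin(180°) = 0
R = [[-1, 0, 0], [0, 1, 0], [0, 0, -1]]
Apply to (-4, 3, 1): R·[-4, 3, 1]ᵀ = (4, 3, -1)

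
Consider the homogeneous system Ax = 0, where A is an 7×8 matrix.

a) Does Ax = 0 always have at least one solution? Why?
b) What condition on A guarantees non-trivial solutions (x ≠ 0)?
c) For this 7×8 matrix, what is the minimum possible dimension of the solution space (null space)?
a) Yes, x = 0 is always a solution. b) When A has linearly dependent columns (rank < n). c) Minimum nullity = 1.

a) x = 0 satisfies A·0 = 0, so the zero vector is always a solution.
b) Non-trivial solutions exist iff the columns of A are linearly dependent, equivalently rank(A) < n (the number of columns).
c) By rank-nullity, rank(A) + nullity(A) = n = 8. Since A has only 7 rows, rank(A) ≤ 7, so nullity(A) ≥ 8 - 7 = 1.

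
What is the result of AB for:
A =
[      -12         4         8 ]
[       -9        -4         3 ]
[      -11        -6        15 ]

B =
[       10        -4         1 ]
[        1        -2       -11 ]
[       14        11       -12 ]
AB =
[       -4       128      -152 ]
[      -52        77        -1 ]
[       94       221      -125 ]

Matrix multiplication: (AB)[i][j] = sum over k of A[i][k] * B[k][j].
  (AB)[0][0] = (-12)*(10) + (4)*(1) + (8)*(14) = -4
  (AB)[0][1] = (-12)*(-4) + (4)*(-2) + (8)*(11) = 128
  (AB)[0][2] = (-12)*(1) + (4)*(-11) + (8)*(-12) = -152
  (AB)[1][0] = (-9)*(10) + (-4)*(1) + (3)*(14) = -52
  (AB)[1][1] = (-9)*(-4) + (-4)*(-2) + (3)*(11) = 77
  (AB)[1][2] = (-9)*(1) + (-4)*(-11) + (3)*(-12) = -1
  (AB)[2][0] = (-11)*(10) + (-6)*(1) + (15)*(14) = 94
  (AB)[2][1] = (-11)*(-4) + (-6)*(-2) + (15)*(11) = 221
  (AB)[2][2] = (-11)*(1) + (-6)*(-11) + (15)*(-12) = -125
AB =
[       -4       128      -152 ]
[      -52        77        -1 ]
[       94       221      -125 ]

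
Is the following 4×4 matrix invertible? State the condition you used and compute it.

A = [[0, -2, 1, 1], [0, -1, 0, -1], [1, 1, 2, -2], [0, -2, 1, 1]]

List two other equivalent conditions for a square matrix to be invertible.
No, not invertible; det(A) = 0 (two rows are equal, so the rows are linearly dependent). Equivalent conditions (failing for this A): rank(A) < 4; Ax = 0 has non-trivial solutions; 0 is an eigenvalue; the columns are linearly dependent.

To check invertibility, compute det(A).
In this matrix, row 0 and the last row are identical, so one row is a scalar multiple of another and the rows are linearly dependent.
A matrix with linearly dependent rows has det = 0 and is not invertible.
Equivalent failed conditions:
- rank(A) < 4.
- Ax = 0 has non-trivial solutions.
- 0 is an eigenvalue.
- The columns are linearly dependent.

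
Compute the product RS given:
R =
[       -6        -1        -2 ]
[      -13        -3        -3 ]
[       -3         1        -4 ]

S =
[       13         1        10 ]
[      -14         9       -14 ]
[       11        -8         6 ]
RS =
[      -86         1       -58 ]
[     -160       -16      -106 ]
[      -97        38       -68 ]

Matrix multiplication: (RS)[i][j] = sum over k of R[i][k] * S[k][j].
  (RS)[0][0] = (-6)*(13) + (-1)*(-14) + (-2)*(11) = -86
  (RS)[0][1] = (-6)*(1) + (-1)*(9) + (-2)*(-8) = 1
  (RS)[0][2] = (-6)*(10) + (-1)*(-14) + (-2)*(6) = -58
  (RS)[1][0] = (-13)*(13) + (-3)*(-14) + (-3)*(11) = -160
  (RS)[1][1] = (-13)*(1) + (-3)*(9) + (-3)*(-8) = -16
  (RS)[1][2] = (-13)*(10) + (-3)*(-14) + (-3)*(6) = -106
  (RS)[2][0] = (-3)*(13) + (1)*(-14) + (-4)*(11) = -97
  (RS)[2][1] = (-3)*(1) + (1)*(9) + (-4)*(-8) = 38
  (RS)[2][2] = (-3)*(10) + (1)*(-14) + (-4)*(6) = -68
RS =
[      -86         1       -58 ]
[     -160       -16      -106 ]
[      -97        38       -68 ]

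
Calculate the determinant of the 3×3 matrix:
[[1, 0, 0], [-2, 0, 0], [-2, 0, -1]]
0

Expansion along first row:
det = 1·det([[0,0],[0,-1]]) - 0·det([[-2,0],[-2,-1]]) + 0·det([[-2,0],[-2,0]])
    = 1·(0·-1 - 0·0) - 0·(-2·-1 - 0·-2) + 0·(-2·0 - 0·-2)
    = 1·0 - 0·2 + 0·0
    = 0 + 0 + 0 = 0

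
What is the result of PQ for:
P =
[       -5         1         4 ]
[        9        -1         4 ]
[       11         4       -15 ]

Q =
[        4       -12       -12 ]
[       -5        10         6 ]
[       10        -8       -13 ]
PQ =
[       15        38        14 ]
[       81      -150      -166 ]
[     -126        28        87 ]

Matrix multiplication: (PQ)[i][j] = sum over k of P[i][k] * Q[k][j].
  (PQ)[0][0] = (-5)*(4) + (1)*(-5) + (4)*(10) = 15
  (PQ)[0][1] = (-5)*(-12) + (1)*(10) + (4)*(-8) = 38
  (PQ)[0][2] = (-5)*(-12) + (1)*(6) + (4)*(-13) = 14
  (PQ)[1][0] = (9)*(4) + (-1)*(-5) + (4)*(10) = 81
  (PQ)[1][1] = (9)*(-12) + (-1)*(10) + (4)*(-8) = -150
  (PQ)[1][2] = (9)*(-12) + (-1)*(6) + (4)*(-13) = -166
  (PQ)[2][0] = (11)*(4) + (4)*(-5) + (-15)*(10) = -126
  (PQ)[2][1] = (11)*(-12) + (4)*(10) + (-15)*(-8) = 28
  (PQ)[2][2] = (11)*(-12) + (4)*(6) + (-15)*(-13) = 87
PQ =
[       15        38        14 ]
[       81      -150      -166 ]
[     -126        28        87 ]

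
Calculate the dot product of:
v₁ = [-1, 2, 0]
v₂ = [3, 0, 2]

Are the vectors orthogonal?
-3, No

The dot product is the sum of products of corresponding components.
v₁·v₂ = (-1)*(3) + (2)*(0) + (0)*(2) = -3 + 0 + 0 = -3.
Two vectors are orthogonal iff their dot product is 0; here the dot product is -3, so the vectors are not orthogonal.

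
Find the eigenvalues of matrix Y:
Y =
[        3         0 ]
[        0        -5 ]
λ = -5, 3

Solve det(Y - λI) = 0. For a 2×2 matrix the characteristic equation is λ² - (trace)λ + det = 0.
trace(Y) = a + d = 3 - 5 = -2.
det(Y) = a*d - b*c = (3)*(-5) - (0)*(0) = -15 - 0 = -15.
Characteristic equation: λ² - (-2)λ + (-15) = 0.
Discriminant = (-2)² - 4*(-15) = 4 + 60 = 64.
λ = (-2 ± √64) / 2 = (-2 ± 8) / 2 = -5, 3.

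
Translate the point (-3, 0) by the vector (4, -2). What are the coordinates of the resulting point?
(1, -2)

Translation by (4, -2):
x' = -3 + 4 = 1
y' = 0 + -2 = -2
Homogeneous matrix: [[1, 0, 4], [0, 1, -2], [0, 0, 1]]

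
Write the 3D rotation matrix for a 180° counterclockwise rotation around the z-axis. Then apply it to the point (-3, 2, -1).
R = [[-1, 0, 0], [0, -1, 0], [0, 0, 1]]; R·(-3, 2, -1) = (3, -2, -1)

Rotation matrix for 180° around z-axis:
cos(180°) = -1, sin(180°) = 0
R = [[-1, 0, 0], [0, -1, 0], [0, 0, 1]]
Apply to (-3, 2, -1): R·[-3, 2, -1]ᵀ = (3, -2, -1)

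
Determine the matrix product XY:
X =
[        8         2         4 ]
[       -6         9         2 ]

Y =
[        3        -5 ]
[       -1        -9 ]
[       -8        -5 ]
XY =
[      -10       -78 ]
[      -43       -61 ]

Matrix multiplication: (XY)[i][j] = sum over k of X[i][k] * Y[k][j].
  (XY)[0][0] = (8)*(3) + (2)*(-1) + (4)*(-8) = -10
  (XY)[0][1] = (8)*(-5) + (2)*(-9) + (4)*(-5) = -78
  (XY)[1][0] = (-6)*(3) + (9)*(-1) + (2)*(-8) = -43
  (XY)[1][1] = (-6)*(-5) + (9)*(-9) + (2)*(-5) = -61
XY =
[      -10       -78 ]
[      -43       -61 ]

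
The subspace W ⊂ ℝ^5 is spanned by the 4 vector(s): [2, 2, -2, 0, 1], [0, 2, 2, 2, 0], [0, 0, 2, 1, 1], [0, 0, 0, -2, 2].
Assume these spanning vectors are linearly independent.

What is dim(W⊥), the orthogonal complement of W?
dim(W⊥) = 1

For any subspace W of ℝ^n, dim(W) + dim(W⊥) = n (the whole-space dimension).
Here the given 4 vectors are linearly independent, so dim(W) = 4.
Thus dim(W⊥) = n - dim(W) = 5 - 4 = 1.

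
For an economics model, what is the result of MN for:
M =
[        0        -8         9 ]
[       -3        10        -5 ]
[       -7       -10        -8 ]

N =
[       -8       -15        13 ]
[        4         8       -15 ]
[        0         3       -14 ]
MN =
[      -32       -37        -6 ]
[       64       110      -119 ]
[       16         1       171 ]

Matrix multiplication: (MN)[i][j] = sum over k of M[i][k] * N[k][j].
  (MN)[0][0] = (0)*(-8) + (-8)*(4) + (9)*(0) = -32
  (MN)[0][1] = (0)*(-15) + (-8)*(8) + (9)*(3) = -37
  (MN)[0][2] = (0)*(13) + (-8)*(-15) + (9)*(-14) = -6
  (MN)[1][0] = (-3)*(-8) + (10)*(4) + (-5)*(0) = 64
  (MN)[1][1] = (-3)*(-15) + (10)*(8) + (-5)*(3) = 110
  (MN)[1][2] = (-3)*(13) + (10)*(-15) + (-5)*(-14) = -119
  (MN)[2][0] = (-7)*(-8) + (-10)*(4) + (-8)*(0) = 16
  (MN)[2][1] = (-7)*(-15) + (-10)*(8) + (-8)*(3) = 1
  (MN)[2][2] = (-7)*(13) + (-10)*(-15) + (-8)*(-14) = 171
MN =
[      -32       -37        -6 ]
[       64       110      -119 ]
[       16         1       171 ]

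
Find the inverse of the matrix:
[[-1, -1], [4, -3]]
[[-3/7, 1/7], [-4/7, -1/7]]

For [[a,b],[c,d]], inverse = (1/det)·[[d,-b],[-c,a]]
det = -1·-3 - -1·4 = 7
Inverse = (1/7)·[[-3, 1], [-4, -1]]
        = [[-3/7, 1/7], [-4/7, -1/7]]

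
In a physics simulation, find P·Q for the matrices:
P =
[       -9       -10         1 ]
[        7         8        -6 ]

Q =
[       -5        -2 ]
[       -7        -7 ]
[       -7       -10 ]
PQ =
[      108        78 ]
[      -49       -10 ]

Matrix multiplication: (PQ)[i][j] = sum over k of P[i][k] * Q[k][j].
  (PQ)[0][0] = (-9)*(-5) + (-10)*(-7) + (1)*(-7) = 108
  (PQ)[0][1] = (-9)*(-2) + (-10)*(-7) + (1)*(-10) = 78
  (PQ)[1][0] = (7)*(-5) + (8)*(-7) + (-6)*(-7) = -49
  (PQ)[1][1] = (7)*(-2) + (8)*(-7) + (-6)*(-10) = -10
PQ =
[      108        78 ]
[      -49       -10 ]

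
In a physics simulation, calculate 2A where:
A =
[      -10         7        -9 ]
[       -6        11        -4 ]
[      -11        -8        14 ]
2A =
[      -20        14       -18 ]
[      -12        22        -8 ]
[      -22       -16        28 ]

Scalar multiplication is elementwise: (2A)[i][j] = 2 * A[i][j].
  (2A)[0][0] = 2 * (-10) = -20
  (2A)[0][1] = 2 * (7) = 14
  (2A)[0][2] = 2 * (-9) = -18
  (2A)[1][0] = 2 * (-6) = -12
  (2A)[1][1] = 2 * (11) = 22
  (2A)[1][2] = 2 * (-4) = -8
  (2A)[2][0] = 2 * (-11) = -22
  (2A)[2][1] = 2 * (-8) = -16
  (2A)[2][2] = 2 * (14) = 28
2A =
[      -20        14       -18 ]
[      -12        22        -8 ]
[      -22       -16        28 ]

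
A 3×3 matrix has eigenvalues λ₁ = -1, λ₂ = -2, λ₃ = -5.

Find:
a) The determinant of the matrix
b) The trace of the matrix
det = -10, trace = -8

Two standard eigenvalue identities:
- det(A) equals the product of the eigenvalues (counted with multiplicity).
- trace(A) equals the sum of the eigenvalues.
det(A) = (-1)*(-2)*(-5) = -10.
trace(A) = -1 - 2 - 5 = -8.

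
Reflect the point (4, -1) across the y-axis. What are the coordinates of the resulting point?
(-4, -1)

Reflection across y-axis: (4, -1) → (-4, -1)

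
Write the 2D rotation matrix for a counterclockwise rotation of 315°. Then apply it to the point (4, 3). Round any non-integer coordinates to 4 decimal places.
R = [[√2/2, √2/2], [-√2/2, √2/2]]; R·(4, 3) = (4.9497, -0.7071)

Rotation matrix formula: R(θ) = [[cos θ, -sin θ], [sin θ, cos θ]]
For θ = 315°:
cos(315°) = √2/2
sin(315°) = -√2/2
R = [[√2/2, √2/2], [-√2/2, √2/2]]
Apply to (4, 3): [√2/2·4 + (√2/2)·3, -√2/2·4 + √2/2·3] = (4.9497, -0.7071)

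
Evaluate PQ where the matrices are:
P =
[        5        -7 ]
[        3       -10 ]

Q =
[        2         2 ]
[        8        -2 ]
PQ =
[      -46        24 ]
[      -74        26 ]

Matrix multiplication: (PQ)[i][j] = sum over k of P[i][k] * Q[k][j].
  (PQ)[0][0] = (5)*(2) + (-7)*(8) = -46
  (PQ)[0][1] = (5)*(2) + (-7)*(-2) = 24
  (PQ)[1][0] = (3)*(2) + (-10)*(8) = -74
  (PQ)[1][1] = (3)*(2) + (-10)*(-2) = 26
PQ =
[      -46        24 ]
[      -74        26 ]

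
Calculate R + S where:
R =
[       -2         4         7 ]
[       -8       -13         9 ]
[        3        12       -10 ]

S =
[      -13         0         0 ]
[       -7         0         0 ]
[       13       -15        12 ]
R + S =
[      -15         4         7 ]
[      -15       -13         9 ]
[       16        -3         2 ]

Matrix addition is elementwise: (R+S)[i][j] = R[i][j] + S[i][j].
  (R+S)[0][0] = (-2) + (-13) = -15
  (R+S)[0][1] = (4) + (0) = 4
  (R+S)[0][2] = (7) + (0) = 7
  (R+S)[1][0] = (-8) + (-7) = -15
  (R+S)[1][1] = (-13) + (0) = -13
  (R+S)[1][2] = (9) + (0) = 9
  (R+S)[2][0] = (3) + (13) = 16
  (R+S)[2][1] = (12) + (-15) = -3
  (R+S)[2][2] = (-10) + (12) = 2
R + S =
[      -15         4         7 ]
[      -15       -13         9 ]
[       16        -3         2 ]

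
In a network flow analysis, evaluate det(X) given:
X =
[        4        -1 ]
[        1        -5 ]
det(X) = -19

For a 2×2 matrix [[a, b], [c, d]], det = a*d - b*c.
det(X) = (4)*(-5) - (-1)*(1) = -20 + 1 = -19.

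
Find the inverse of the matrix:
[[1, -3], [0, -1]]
[[1, -3], [0, -1]]

For [[a,b],[c,d]], inverse = (1/det)·[[d,-b],[-c,a]]
det = 1·-1 - -3·0 = -1
Inverse = (1/-1)·[[-1, 3], [0, 1]]
        = [[1, -3], [0, -1]]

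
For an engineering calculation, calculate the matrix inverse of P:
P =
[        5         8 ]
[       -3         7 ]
det(P) = 59
P⁻¹ =
[     7/59     -8/59 ]
[     3/59      5/59 ]

For a 2×2 matrix P = [[a, b], [c, d]] with det(P) ≠ 0, P⁻¹ = (1/det(P)) * [[d, -b], [-c, a]].
det(P) = (5)*(7) - (8)*(-3) = 35 + 24 = 59.
P⁻¹ = (1/59) * [[7, -8], [3, 5]].
Dividing each entry by 59 and reducing:
P⁻¹ =
[     7/59     -8/59 ]
[     3/59      5/59 ]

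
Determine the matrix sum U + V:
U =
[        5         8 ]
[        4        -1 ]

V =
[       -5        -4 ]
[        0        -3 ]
U + V =
[        0         4 ]
[        4        -4 ]

Matrix addition is elementwise: (U+V)[i][j] = U[i][j] + V[i][j].
  (U+V)[0][0] = (5) + (-5) = 0
  (U+V)[0][1] = (8) + (-4) = 4
  (U+V)[1][0] = (4) + (0) = 4
  (U+V)[1][1] = (-1) + (-3) = -4
U + V =
[        0         4 ]
[        4        -4 ]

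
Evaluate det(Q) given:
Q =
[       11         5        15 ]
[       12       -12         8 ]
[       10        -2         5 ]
det(Q) = 1056

Expand along row 0 (cofactor expansion): det(Q) = a*(e*i - f*h) - b*(d*i - f*g) + c*(d*h - e*g), where the 3×3 is [[a, b, c], [d, e, f], [g, h, i]].
Minor M_00 = (-12)*(5) - (8)*(-2) = -60 + 16 = -44.
Minor M_01 = (12)*(5) - (8)*(10) = 60 - 80 = -20.
Minor M_02 = (12)*(-2) - (-12)*(10) = -24 + 120 = 96.
det(Q) = (11)*(-44) - (5)*(-20) + (15)*(96) = -484 + 100 + 1440 = 1056.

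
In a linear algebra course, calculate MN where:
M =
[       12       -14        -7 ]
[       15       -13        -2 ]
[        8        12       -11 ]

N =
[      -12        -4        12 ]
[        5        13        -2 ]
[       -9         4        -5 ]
MN =
[     -151      -258       207 ]
[     -227      -237       216 ]
[       63        80       127 ]

Matrix multiplication: (MN)[i][j] = sum over k of M[i][k] * N[k][j].
  (MN)[0][0] = (12)*(-12) + (-14)*(5) + (-7)*(-9) = -151
  (MN)[0][1] = (12)*(-4) + (-14)*(13) + (-7)*(4) = -258
  (MN)[0][2] = (12)*(12) + (-14)*(-2) + (-7)*(-5) = 207
  (MN)[1][0] = (15)*(-12) + (-13)*(5) + (-2)*(-9) = -227
  (MN)[1][1] = (15)*(-4) + (-13)*(13) + (-2)*(4) = -237
  (MN)[1][2] = (15)*(12) + (-13)*(-2) + (-2)*(-5) = 216
  (MN)[2][0] = (8)*(-12) + (12)*(5) + (-11)*(-9) = 63
  (MN)[2][1] = (8)*(-4) + (12)*(13) + (-11)*(4) = 80
  (MN)[2][2] = (8)*(12) + (12)*(-2) + (-11)*(-5) = 127
MN =
[     -151      -258       207 ]
[     -227      -237       216 ]
[       63        80       127 ]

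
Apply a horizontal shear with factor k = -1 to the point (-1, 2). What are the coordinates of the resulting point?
(-3, 2)

Shear matrix for horizontal shear with factor k = -1:
[[1, -1], [0, 1]]
Result: (-1, 2) → (-3, 2)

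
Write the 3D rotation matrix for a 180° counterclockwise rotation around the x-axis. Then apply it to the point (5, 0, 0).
R = [[1, 0, 0], [0, -1, 0], [0, 0, -1]]; R·(5, 0, 0) = (5, 0, 0)

Rotation matrix for 180° around x-axis:
cos(180°) = -1, sin(180°) = 0
R = [[1, 0, 0], [0, -1, 0], [0, 0, -1]]
Apply to (5, 0, 0): R·[5, 0, 0]ᵀ = (5, 0, 0)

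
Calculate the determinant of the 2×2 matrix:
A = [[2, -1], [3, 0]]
3

For A = [[a, b], [c, d]], det(A) = a*d - b*c.
det(A) = (2)*(0) - (-1)*(3) = 0 - -3 = 3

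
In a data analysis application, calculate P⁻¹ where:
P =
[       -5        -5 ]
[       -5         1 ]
det(P) = -30
P⁻¹ =
[    -1/30      -1/6 ]
[     -1/6       1/6 ]

For a 2×2 matrix P = [[a, b], [c, d]] with det(P) ≠ 0, P⁻¹ = (1/det(P)) * [[d, -b], [-c, a]].
det(P) = (-5)*(1) - (-5)*(-5) = -5 - 25 = -30.
P⁻¹ = (1/-30) * [[1, 5], [5, -5]].
Dividing each entry by -30 and reducing:
P⁻¹ =
[    -1/30      -1/6 ]
[     -1/6       1/6 ]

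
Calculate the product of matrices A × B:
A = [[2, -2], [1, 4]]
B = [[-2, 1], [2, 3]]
[[-8, -4], [6, 13]]

Matrix multiplication:
C[0][0] = 2×-2 + -2×2 = -8
C[0][1] = 2×1 + -2×3 = -4
C[1][0] = 1×-2 + 4×2 = 6
C[1][1] = 1×1 + 4×3 = 13
Result: [[-8, -4], [6, 13]]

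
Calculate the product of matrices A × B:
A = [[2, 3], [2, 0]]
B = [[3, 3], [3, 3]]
[[15, 15], [6, 6]]

Matrix multiplication:
C[0][0] = 2×3 + 3×3 = 15
C[0][1] = 2×3 + 3×3 = 15
C[1][0] = 2×3 + 0×3 = 6
C[1][1] = 2×3 + 0×3 = 6
Result: [[15, 15], [6, 6]]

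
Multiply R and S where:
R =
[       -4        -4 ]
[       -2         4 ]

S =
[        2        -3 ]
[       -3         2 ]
RS =
[        4         4 ]
[      -16        14 ]

Matrix multiplication: (RS)[i][j] = sum over k of R[i][k] * S[k][j].
  (RS)[0][0] = (-4)*(2) + (-4)*(-3) = 4
  (RS)[0][1] = (-4)*(-3) + (-4)*(2) = 4
  (RS)[1][0] = (-2)*(2) + (4)*(-3) = -16
  (RS)[1][1] = (-2)*(-3) + (4)*(2) = 14
RS =
[        4         4 ]
[      -16        14 ]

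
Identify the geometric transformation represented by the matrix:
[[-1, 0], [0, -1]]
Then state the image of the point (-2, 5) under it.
rotation by 180° (or reflection through origin); image of (-2, 5) is (2, -5)

This matches the form [[cos θ, -sin θ], [sin θ, cos θ]] of a rotation matrix; reading off cos θ and sin θ gives the angle.
The matrix [[-1, 0], [0, -1]] represents: rotation by 180° (or reflection through origin).
Applying it to (-2, 5): [-1·-2 + 0·5, 0·-2 + -1·5] = (2, -5).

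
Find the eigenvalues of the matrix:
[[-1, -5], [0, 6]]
λ = -1 and λ = 6

Characteristic equation: det(A - λI) = 0
λ² - (trace)λ + (det) = 0
λ² - (5)λ + (-6) = 0
λ² - 5λ - 6 = 0
Solving: λ = -1, 6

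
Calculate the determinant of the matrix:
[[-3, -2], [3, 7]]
-15

For a 2×2 matrix [[a, b], [c, d]], det = ad - bc
det = (-3)(7) - (-2)(3) = -21 - -6 = -15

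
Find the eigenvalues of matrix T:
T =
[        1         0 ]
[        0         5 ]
λ = 1, 5

Solve det(T - λI) = 0. For a 2×2 matrix the characteristic equation is λ² - (trace)λ + det = 0.
trace(T) = a + d = 1 + 5 = 6.
det(T) = a*d - b*c = (1)*(5) - (0)*(0) = 5 - 0 = 5.
Characteristic equation: λ² - (6)λ + (5) = 0.
Discriminant = (6)² - 4*(5) = 36 - 20 = 16.
λ = (6 ± √16) / 2 = (6 ± 4) / 2 = 1, 5.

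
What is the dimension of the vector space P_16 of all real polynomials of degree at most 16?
Dimension = 17

A polynomial of degree at most 16 can be written as a₀ + a₁x + a₂x² + … + a_16x^16, with 17 free coefficients a₀, …, a_16.
The set {1, x, x², …, x^16} is a basis: it spans P_16 (every such polynomial is a linear combination of these) and is linearly independent (a polynomial is zero iff all its coefficients are zero).
Therefore dim(P_16) = 16 + 1 = 17.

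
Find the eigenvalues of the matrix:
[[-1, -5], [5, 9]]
λ = 4 and λ = 4

Characteristic equation: det(A - λI) = 0
λ² - (trace)λ + (det) = 0
λ² - (8)λ + (16) = 0
λ² - 8λ + 16 = 0
Solving: λ = 4, 4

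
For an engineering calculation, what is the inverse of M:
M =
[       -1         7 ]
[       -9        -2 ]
det(M) = 65
M⁻¹ =
[    -2/65     -7/65 ]
[     9/65     -1/65 ]

For a 2×2 matrix M = [[a, b], [c, d]] with det(M) ≠ 0, M⁻¹ = (1/det(M)) * [[d, -b], [-c, a]].
det(M) = (-1)*(-2) - (7)*(-9) = 2 + 63 = 65.
M⁻¹ = (1/65) * [[-2, -7], [9, -1]].
Dividing each entry by 65 and reducing:
M⁻¹ =
[    -2/65     -7/65 ]
[     9/65     -1/65 ]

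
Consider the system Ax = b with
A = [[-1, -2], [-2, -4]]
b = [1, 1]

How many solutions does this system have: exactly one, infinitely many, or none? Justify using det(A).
No solution

det(A) = (-1)*(-4) - (-2)*(-2) = 0, so A is singular.
The column space of A is span(column 1) = span([-1, -2]).
b = [1, 1] is not a scalar multiple of column 1, so b ∉ column space and the system is inconsistent — no solution.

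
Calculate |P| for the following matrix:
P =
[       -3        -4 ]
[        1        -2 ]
det(P) = 10

For a 2×2 matrix [[a, b], [c, d]], det = a*d - b*c.
det(P) = (-3)*(-2) - (-4)*(1) = 6 + 4 = 10.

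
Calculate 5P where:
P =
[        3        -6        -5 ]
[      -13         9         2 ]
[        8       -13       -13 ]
5P =
[       15       -30       -25 ]
[      -65        45        10 ]
[       40       -65       -65 ]

Scalar multiplication is elementwise: (5P)[i][j] = 5 * P[i][j].
  (5P)[0][0] = 5 * (3) = 15
  (5P)[0][1] = 5 * (-6) = -30
  (5P)[0][2] = 5 * (-5) = -25
  (5P)[1][0] = 5 * (-13) = -65
  (5P)[1][1] = 5 * (9) = 45
  (5P)[1][2] = 5 * (2) = 10
  (5P)[2][0] = 5 * (8) = 40
  (5P)[2][1] = 5 * (-13) = -65
  (5P)[2][2] = 5 * (-13) = -65
5P =
[       15       -30       -25 ]
[      -65        45        10 ]
[       40       -65       -65 ]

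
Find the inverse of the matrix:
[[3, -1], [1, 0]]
[[0, 1], [-1, 3]]

For [[a,b],[c,d]], inverse = (1/det)·[[d,-b],[-c,a]]
det = 3·0 - -1·1 = 1
Inverse = (1/1)·[[0, 1], [-1, 3]]
        = [[0, 1], [-1, 3]]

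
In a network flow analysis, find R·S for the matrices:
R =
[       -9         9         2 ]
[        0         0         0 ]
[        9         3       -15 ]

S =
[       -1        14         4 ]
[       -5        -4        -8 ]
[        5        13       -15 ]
RS =
[      -26      -136      -138 ]
[        0         0         0 ]
[      -99       -81       237 ]

Matrix multiplication: (RS)[i][j] = sum over k of R[i][k] * S[k][j].
  (RS)[0][0] = (-9)*(-1) + (9)*(-5) + (2)*(5) = -26
  (RS)[0][1] = (-9)*(14) + (9)*(-4) + (2)*(13) = -136
  (RS)[0][2] = (-9)*(4) + (9)*(-8) + (2)*(-15) = -138
  (RS)[1][0] = (0)*(-1) + (0)*(-5) + (0)*(5) = 0
  (RS)[1][1] = (0)*(14) + (0)*(-4) + (0)*(13) = 0
  (RS)[1][2] = (0)*(4) + (0)*(-8) + (0)*(-15) = 0
  (RS)[2][0] = (9)*(-1) + (3)*(-5) + (-15)*(5) = -99
  (RS)[2][1] = (9)*(14) + (3)*(-4) + (-15)*(13) = -81
  (RS)[2][2] = (9)*(4) + (3)*(-8) + (-15)*(-15) = 237
RS =
[      -26      -136      -138 ]
[        0         0         0 ]
[      -99       -81       237 ]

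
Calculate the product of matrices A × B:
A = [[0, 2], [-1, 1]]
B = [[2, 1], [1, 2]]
[[2, 4], [-1, 1]]

Matrix multiplication:
C[0][0] = 0×2 + 2×1 = 2
C[0][1] = 0×1 + 2×2 = 4
C[1][0] = -1×2 + 1×1 = -1
C[1][1] = -1×1 + 1×2 = 1
Result: [[2, 4], [-1, 1]]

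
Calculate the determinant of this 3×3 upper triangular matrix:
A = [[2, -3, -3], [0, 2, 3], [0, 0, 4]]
16

The determinant of a triangular matrix is the product of its diagonal entries (the off-diagonal entries above the diagonal do not affect it).
det(A) = (2) * (2) * (4) = 16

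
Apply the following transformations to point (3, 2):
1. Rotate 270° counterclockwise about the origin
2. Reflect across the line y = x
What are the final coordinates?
(-3, 2)

Step 1: Rotate 270° → (2, -3)
Step 2: Reflect across the line y = x → (-3, 2)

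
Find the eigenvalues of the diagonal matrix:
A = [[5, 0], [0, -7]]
λ₁ = 5, λ₂ = -7

The characteristic polynomial of A is det(A - λI) = (5 - λ)(-7 - λ) = 0.
The roots are λ = 5 and λ = -7, so the eigenvalues are the diagonal entries.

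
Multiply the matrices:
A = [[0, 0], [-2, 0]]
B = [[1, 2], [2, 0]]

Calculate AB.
[[0, 0], [-2, -4]]

Each entry (i,j) of AB = sum over k of A[i][k]*B[k][j].
(AB)[0][0] = (0)*(1) + (0)*(2) = 0
(AB)[0][1] = (0)*(2) + (0)*(0) = 0
(AB)[1][0] = (-2)*(1) + (0)*(2) = -2
(AB)[1][1] = (-2)*(2) + (0)*(0) = -4
AB = [[0, 0], [-2, -4]]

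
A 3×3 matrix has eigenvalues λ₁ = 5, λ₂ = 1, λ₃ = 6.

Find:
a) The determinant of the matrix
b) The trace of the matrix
det = 30, trace = 12

Two standard eigenvalue identities:
- det(A) equals the product of the eigenvalues (counted with multiplicity).
- trace(A) equals the sum of the eigenvalues.
det(A) = (5)*(1)*(6) = 30.
trace(A) = 5 + 1 + 6 = 12.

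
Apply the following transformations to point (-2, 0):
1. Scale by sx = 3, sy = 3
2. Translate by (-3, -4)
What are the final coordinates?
(-9, -4)

Step 1: Scale (-2, 0) by (sx, sy) = (3, 3) → (-6, 0)
Step 2: Translate by (-3, -4) → (-9, -4)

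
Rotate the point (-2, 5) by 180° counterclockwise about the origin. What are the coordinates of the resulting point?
(2, -5)

Rotation matrix R(θ) = [[cos θ, -sin θ], [sin θ, cos θ]]; for θ = 180°:
R = [[-1, 0], [0, -1]]
Result: R × [-2, 5]ᵀ = [-1·-2 + (0)·5, 0·-2 + (-1)·5]ᵀ = (2, -5)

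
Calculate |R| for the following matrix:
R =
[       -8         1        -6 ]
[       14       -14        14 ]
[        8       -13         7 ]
det(R) = -238

Expand along row 0 (cofactor expansion): det(R) = a*(e*i - f*h) - b*(d*i - f*g) + c*(d*h - e*g), where the 3×3 is [[a, b, c], [d, e, f], [g, h, i]].
Minor M_00 = (-14)*(7) - (14)*(-13) = -98 + 182 = 84.
Minor M_01 = (14)*(7) - (14)*(8) = 98 - 112 = -14.
Minor M_02 = (14)*(-13) - (-14)*(8) = -182 + 112 = -70.
det(R) = (-8)*(84) - (1)*(-14) + (-6)*(-70) = -672 + 14 + 420 = -238.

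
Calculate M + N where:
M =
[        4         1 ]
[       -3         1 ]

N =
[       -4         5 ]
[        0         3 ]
M + N =
[        0         6 ]
[       -3         4 ]

Matrix addition is elementwise: (M+N)[i][j] = M[i][j] + N[i][j].
  (M+N)[0][0] = (4) + (-4) = 0
  (M+N)[0][1] = (1) + (5) = 6
  (M+N)[1][0] = (-3) + (0) = -3
  (M+N)[1][1] = (1) + (3) = 4
M + N =
[        0         6 ]
[       -3         4 ]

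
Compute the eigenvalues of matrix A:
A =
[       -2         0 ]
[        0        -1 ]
λ = -2, -1

Solve det(A - λI) = 0. For a 2×2 matrix the characteristic equation is λ² - (trace)λ + det = 0.
trace(A) = a + d = -2 - 1 = -3.
det(A) = a*d - b*c = (-2)*(-1) - (0)*(0) = 2 - 0 = 2.
Characteristic equation: λ² - (-3)λ + (2) = 0.
Discriminant = (-3)² - 4*(2) = 9 - 8 = 1.
λ = (-3 ± √1) / 2 = (-3 ± 1) / 2 = -2, -1.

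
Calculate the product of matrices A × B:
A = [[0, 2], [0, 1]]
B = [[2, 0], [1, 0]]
[[2, 0], [1, 0]]

Matrix multiplication:
C[0][0] = 0×2 + 2×1 = 2
C[0][1] = 0×0 + 2×0 = 0
C[1][0] = 0×2 + 1×1 = 1
C[1][1] = 0×0 + 1×0 = 0
Result: [[2, 0], [1, 0]]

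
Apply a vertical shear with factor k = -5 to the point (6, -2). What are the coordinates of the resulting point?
(6, -32)

Shear matrix for vertical shear with factor k = -5:
[[1, 0], [-5, 1]]
Result: (6, -2) → (6, -32)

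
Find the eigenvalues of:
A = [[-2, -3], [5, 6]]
λ = 1, 3

Solve det(A - λI) = 0. For a 2×2 matrix this is λ² - (trace)λ + det = 0.
trace(A) = -2 + 6 = 4.
det(A) = (-2)*(6) - (-3)*(5) = -12 + 15 = 3.
Characteristic equation: λ² - (4)λ + (3) = 0.
Discriminant: (4)² - 4*(3) = 16 - 12 = 4.
Roots: λ = (4 ± √4) / 2 = 1, 3.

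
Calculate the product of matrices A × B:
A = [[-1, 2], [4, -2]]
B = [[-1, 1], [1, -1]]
[[3, -3], [-6, 6]]

Matrix multiplication:
C[0][0] = -1×-1 + 2×1 = 3
C[0][1] = -1×1 + 2×-1 = -3
C[1][0] = 4×-1 + -2×1 = -6
C[1][1] = 4×1 + -2×-1 = 6
Result: [[3, -3], [-6, 6]]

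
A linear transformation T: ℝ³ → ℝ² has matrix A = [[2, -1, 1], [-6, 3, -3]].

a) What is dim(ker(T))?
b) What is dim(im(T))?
dim(ker) = 2, dim(im) = 1

Observe that row 2 = -3 × row 1 (so the rows are linearly dependent).
Thus rank(A) = 1 (only one linearly independent row).
dim(im(T)) = rank(A) = 1.
By the rank-nullity theorem applied to T: ℝ³ → ℝ², rank(A) + nullity(A) = 3 (the domain dimension), so dim(ker(T)) = 3 - 1 = 2.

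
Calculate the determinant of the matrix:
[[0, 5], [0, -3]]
0

For a 2×2 matrix [[a, b], [c, d]], det = ad - bc
det = (0)(-3) - (5)(0) = 0 - 0 = 0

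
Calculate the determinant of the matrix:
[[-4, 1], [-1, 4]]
-15

For a 2×2 matrix [[a, b], [c, d]], det = ad - bc
det = (-4)(4) - (1)(-1) = -16 - -1 = -15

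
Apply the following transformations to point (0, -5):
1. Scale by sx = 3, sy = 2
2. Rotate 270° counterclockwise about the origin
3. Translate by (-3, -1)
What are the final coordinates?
(-13, -1)

Step 1: Scale → (0, -10)
Step 2: Rotate 270° → (-10, 0)
Step 3: Translate → (-13, -1)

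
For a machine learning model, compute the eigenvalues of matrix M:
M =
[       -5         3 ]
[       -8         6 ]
λ = -2, 3

Solve det(M - λI) = 0. For a 2×2 matrix the characteristic equation is λ² - (trace)λ + det = 0.
trace(M) = a + d = -5 + 6 = 1.
det(M) = a*d - b*c = (-5)*(6) - (3)*(-8) = -30 + 24 = -6.
Characteristic equation: λ² - (1)λ + (-6) = 0.
Discriminant = (1)² - 4*(-6) = 1 + 24 = 25.
λ = (1 ± √25) / 2 = (1 ± 5) / 2 = -2, 3.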